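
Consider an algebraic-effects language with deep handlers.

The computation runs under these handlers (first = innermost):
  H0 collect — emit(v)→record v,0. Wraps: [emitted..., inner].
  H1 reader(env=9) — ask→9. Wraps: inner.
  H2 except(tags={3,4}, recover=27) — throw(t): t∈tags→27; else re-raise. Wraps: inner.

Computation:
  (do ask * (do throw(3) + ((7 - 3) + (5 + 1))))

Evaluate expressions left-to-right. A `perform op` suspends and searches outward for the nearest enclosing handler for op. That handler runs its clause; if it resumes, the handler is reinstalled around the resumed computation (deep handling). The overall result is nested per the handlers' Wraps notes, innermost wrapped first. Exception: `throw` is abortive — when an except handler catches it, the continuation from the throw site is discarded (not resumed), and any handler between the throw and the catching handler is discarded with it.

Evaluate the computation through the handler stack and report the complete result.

Answer: 27

Evaluation trace:
ask @ H1 ⇒ 9
throw(3) @ H2 caught ⇒ 27
= 27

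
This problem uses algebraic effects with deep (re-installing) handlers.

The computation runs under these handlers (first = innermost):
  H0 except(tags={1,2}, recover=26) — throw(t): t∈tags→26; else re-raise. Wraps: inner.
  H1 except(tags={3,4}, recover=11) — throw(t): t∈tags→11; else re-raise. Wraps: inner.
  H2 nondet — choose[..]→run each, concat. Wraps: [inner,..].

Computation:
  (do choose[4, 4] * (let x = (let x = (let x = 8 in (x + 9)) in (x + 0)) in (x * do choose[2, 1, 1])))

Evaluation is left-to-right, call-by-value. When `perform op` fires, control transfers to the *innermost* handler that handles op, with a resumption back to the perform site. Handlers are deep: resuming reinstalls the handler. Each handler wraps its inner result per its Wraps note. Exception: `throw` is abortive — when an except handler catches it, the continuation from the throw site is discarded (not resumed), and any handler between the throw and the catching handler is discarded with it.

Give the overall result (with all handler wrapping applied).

Answer: [136, 68, 68, 136, 68, 68]

Evaluation trace:
choose[4, 4] @ H2
  branch[0] choose=4:
    choose[2, 1, 1] @ H2
      branch[0] choose=2:
        H0 returns 136
        H1 returns 136
        H2 returns [136]
      branch[1] choose=1:
        H0 returns 68
        H1 returns 68
        H2 returns [68]
      branch[2] choose=1:
        H0 returns 68
        H1 returns 68
        H2 returns [68]
  branch[1] choose=4:
    choose[2, 1, 1] @ H2
      branch[0] choose=2:
        H0 returns 136
        H1 returns 136
        H2 returns [136]
      branch[1] choose=1:
        H0 returns 68
        H1 returns 68
        H2 returns [68]
      branch[2] choose=1:
        H0 returns 68
        H1 returns 68
        H2 returns [68]
= [136, 68, 68, 136, 68, 68]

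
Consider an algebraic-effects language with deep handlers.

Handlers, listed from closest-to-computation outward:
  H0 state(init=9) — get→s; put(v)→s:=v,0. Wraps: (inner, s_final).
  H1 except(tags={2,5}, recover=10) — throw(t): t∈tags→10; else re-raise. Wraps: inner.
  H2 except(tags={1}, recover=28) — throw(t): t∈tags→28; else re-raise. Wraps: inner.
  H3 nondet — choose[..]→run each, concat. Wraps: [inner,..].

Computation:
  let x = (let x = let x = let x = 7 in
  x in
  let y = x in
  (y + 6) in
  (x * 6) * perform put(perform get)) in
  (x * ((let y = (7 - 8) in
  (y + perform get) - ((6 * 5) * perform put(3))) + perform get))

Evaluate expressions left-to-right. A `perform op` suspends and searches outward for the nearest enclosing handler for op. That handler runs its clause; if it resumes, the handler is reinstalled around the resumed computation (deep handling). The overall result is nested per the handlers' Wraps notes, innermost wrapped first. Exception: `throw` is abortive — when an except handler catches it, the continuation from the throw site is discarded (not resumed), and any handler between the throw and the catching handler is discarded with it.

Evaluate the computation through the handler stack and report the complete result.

Working:
get @ H0 ⇒ 9
put(9) @ H0 ⇒ s:=9
get @ H0 ⇒ 9
put(3) @ H0 ⇒ s:=3
get @ H0 ⇒ 3
H0 returns (0, 3)
H1 returns (0, 3)
H2 returns (0, 3)
H3 returns [(0, 3)]
= [(0, 3)]

Answer: [(0, 3)]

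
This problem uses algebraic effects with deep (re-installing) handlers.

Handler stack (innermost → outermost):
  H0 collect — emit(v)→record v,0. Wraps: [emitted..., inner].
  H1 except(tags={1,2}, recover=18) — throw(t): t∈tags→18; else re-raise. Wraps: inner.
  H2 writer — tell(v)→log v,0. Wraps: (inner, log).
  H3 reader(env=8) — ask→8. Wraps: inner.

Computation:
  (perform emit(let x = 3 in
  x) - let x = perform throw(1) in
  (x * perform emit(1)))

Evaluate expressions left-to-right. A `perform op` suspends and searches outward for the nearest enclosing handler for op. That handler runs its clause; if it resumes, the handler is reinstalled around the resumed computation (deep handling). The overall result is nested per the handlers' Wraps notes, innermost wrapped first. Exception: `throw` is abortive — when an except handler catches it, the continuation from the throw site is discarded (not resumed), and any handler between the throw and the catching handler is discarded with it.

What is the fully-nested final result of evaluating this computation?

Answer: (18, ())

Working:
emit(3) @ H0 ⇒ out+=3
throw(1) @ H1 caught ⇒ 18
H2 returns (18, ())
H3 returns (18, ())
= (18, ())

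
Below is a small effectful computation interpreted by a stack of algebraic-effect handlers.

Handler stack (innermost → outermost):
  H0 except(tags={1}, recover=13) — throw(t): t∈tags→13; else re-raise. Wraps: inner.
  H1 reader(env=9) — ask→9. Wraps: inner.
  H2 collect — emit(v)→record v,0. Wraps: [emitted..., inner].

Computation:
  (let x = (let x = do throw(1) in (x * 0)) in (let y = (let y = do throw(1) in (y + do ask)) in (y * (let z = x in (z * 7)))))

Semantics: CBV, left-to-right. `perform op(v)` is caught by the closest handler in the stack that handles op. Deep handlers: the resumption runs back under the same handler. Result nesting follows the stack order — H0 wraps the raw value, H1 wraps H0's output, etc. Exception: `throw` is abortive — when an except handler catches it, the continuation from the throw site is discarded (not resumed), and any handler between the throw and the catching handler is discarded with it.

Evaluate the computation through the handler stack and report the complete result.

Step-by-step:
throw(1) @ H0 caught ⇒ 13
H1 returns 13
H2 returns [13]
= [13]

Answer: [13]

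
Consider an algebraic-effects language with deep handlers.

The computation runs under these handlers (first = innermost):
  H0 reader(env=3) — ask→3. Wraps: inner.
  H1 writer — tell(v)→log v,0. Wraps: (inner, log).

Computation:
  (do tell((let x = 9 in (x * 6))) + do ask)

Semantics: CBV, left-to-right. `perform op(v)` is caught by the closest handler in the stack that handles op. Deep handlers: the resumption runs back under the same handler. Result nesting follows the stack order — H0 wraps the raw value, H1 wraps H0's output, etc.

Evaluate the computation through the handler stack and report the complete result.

Answer: (3, (54))

Working:
tell(54) @ H1 ⇒ log+=54
ask @ H0 ⇒ 3
H0 returns 3
H1 returns (3, (54))
= (3, (54))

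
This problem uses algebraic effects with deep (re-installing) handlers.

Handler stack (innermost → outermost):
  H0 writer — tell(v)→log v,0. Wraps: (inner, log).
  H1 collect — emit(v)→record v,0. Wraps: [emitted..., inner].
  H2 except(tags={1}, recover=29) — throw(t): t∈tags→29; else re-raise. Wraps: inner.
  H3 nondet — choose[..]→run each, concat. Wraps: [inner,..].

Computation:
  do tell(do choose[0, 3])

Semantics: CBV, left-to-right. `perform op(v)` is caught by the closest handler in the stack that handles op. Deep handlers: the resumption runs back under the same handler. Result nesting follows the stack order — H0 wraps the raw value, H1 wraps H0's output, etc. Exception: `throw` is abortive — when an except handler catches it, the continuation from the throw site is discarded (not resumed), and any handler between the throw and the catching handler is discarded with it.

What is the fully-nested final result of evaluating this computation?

Answer: [[(0, (0))], [(0, (3))]]

Step-by-step:
choose[0, 3] @ H3
  branch[0] choose=0:
    tell(0) @ H0 ⇒ log+=0
    H0 returns (0, (0))
    H1 returns [(0, (0))]
    H2 returns [(0, (0))]
    H3 returns [[(0, (0))]]
  branch[1] choose=3:
    tell(3) @ H0 ⇒ log+=3
    H0 returns (0, (3))
    H1 returns [(0, (3))]
    H2 returns [(0, (3))]
    H3 returns [[(0, (3))]]
= [[(0, (0))], [(0, (3))]]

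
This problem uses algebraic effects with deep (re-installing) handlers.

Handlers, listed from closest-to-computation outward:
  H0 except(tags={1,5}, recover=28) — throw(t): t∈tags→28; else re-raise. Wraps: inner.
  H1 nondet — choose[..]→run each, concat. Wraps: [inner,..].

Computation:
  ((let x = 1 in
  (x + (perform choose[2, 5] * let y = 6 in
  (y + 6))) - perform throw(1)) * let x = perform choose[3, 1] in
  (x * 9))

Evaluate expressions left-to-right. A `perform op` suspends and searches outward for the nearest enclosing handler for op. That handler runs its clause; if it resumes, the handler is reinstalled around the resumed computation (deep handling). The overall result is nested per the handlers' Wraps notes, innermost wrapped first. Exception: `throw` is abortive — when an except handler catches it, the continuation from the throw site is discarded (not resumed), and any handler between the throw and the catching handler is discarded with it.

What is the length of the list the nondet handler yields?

Working:
choose[2, 5] @ H1
  branch[0] choose=2:
    throw(1) @ H0 caught ⇒ 28
    H1 returns [28]
  branch[1] choose=5:
    throw(1) @ H0 caught ⇒ 28
    H1 returns [28]
= [28, 28]

Answer: 2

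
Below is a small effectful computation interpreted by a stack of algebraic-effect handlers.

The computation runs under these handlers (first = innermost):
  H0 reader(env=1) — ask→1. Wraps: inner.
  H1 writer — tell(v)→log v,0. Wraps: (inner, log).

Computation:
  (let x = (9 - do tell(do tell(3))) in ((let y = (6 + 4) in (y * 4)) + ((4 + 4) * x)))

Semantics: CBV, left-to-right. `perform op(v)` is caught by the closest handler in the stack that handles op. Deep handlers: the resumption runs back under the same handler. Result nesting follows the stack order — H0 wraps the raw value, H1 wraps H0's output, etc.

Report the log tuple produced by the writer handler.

Answer: (3, 0)

Working:
tell(3) @ H1 ⇒ log+=3
tell(0) @ H1 ⇒ log+=0
H0 returns 112
H1 returns (112, (3, 0))
= (112, (3, 0))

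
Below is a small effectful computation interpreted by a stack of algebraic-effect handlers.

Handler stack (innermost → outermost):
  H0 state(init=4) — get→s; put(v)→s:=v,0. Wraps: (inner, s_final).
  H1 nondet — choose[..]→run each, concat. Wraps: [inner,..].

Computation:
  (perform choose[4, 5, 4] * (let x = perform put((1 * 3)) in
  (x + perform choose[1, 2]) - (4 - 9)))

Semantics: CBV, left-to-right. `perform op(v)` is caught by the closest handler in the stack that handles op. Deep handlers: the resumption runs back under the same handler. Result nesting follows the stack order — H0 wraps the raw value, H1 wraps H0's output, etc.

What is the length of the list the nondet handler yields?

Answer: 6

Step-by-step:
choose[4, 5, 4] @ H1
  branch[0] choose=4:
    put(3) @ H0 ⇒ s:=3
    choose[1, 2] @ H1
      branch[0] choose=1:
        H0 returns (24, 3)
        H1 returns [(24, 3)]
      branch[1] choose=2:
        H0 returns (28, 3)
        H1 returns [(28, 3)]
  branch[1] choose=5:
    put(3) @ H0 ⇒ s:=3
    choose[1, 2] @ H1
      branch[0] choose=1:
        H0 returns (30, 3)
        H1 returns [(30, 3)]
      branch[1] choose=2:
        H0 returns (35, 3)
        H1 returns [(35, 3)]
  branch[2] choose=4:
    put(3) @ H0 ⇒ s:=3
    choose[1, 2] @ H1
      branch[0] choose=1:
        H0 returns (24, 3)
        H1 returns [(24, 3)]
      branch[1] choose=2:
        H0 returns (28, 3)
        H1 returns [(28, 3)]
= [(24, 3), (28, 3), (30, 3), (35, 3), (24, 3), (28, 3)]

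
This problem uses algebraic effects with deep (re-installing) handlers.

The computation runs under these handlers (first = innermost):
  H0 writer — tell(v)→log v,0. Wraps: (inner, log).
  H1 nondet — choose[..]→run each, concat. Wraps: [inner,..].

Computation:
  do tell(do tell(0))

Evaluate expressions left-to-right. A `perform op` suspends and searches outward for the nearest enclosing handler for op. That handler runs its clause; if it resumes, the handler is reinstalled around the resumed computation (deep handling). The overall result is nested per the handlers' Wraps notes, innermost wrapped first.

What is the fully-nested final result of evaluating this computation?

Answer: [(0, (0, 0))]

Evaluation trace:
tell(0) @ H0 ⇒ log+=0
tell(0) @ H0 ⇒ log+=0
H0 returns (0, (0, 0))
H1 returns [(0, (0, 0))]
= [(0, (0, 0))]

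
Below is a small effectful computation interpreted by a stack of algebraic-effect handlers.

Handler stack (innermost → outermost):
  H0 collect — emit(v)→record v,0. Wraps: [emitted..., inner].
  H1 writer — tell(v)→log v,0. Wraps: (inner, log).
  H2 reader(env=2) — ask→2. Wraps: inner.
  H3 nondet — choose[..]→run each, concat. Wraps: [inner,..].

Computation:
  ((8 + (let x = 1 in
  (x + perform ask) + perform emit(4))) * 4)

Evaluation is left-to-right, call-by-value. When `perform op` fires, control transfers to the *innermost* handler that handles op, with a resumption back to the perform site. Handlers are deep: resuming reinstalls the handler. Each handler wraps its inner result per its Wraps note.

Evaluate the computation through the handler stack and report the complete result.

Answer: [([4, 44], ())]

Step-by-step:
ask @ H2 ⇒ 2
emit(4) @ H0 ⇒ out+=4
H0 returns [4, 44]
H1 returns ([4, 44], ())
H2 returns ([4, 44], ())
H3 returns [([4, 44], ())]
= [([4, 44], ())]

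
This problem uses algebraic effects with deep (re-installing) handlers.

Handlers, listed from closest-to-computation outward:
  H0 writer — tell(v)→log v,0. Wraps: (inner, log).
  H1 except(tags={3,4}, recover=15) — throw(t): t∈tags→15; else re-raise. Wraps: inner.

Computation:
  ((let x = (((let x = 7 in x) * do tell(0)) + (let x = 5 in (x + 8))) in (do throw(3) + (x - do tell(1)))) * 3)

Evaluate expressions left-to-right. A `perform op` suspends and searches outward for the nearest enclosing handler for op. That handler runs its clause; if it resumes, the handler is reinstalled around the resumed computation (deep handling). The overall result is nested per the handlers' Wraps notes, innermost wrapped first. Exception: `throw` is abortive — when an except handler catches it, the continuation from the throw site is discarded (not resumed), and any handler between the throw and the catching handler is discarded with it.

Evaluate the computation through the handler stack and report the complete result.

Answer: 15

Evaluation trace:
tell(0) @ H0 ⇒ log+=0
throw(3) @ H1 caught ⇒ 15
= 15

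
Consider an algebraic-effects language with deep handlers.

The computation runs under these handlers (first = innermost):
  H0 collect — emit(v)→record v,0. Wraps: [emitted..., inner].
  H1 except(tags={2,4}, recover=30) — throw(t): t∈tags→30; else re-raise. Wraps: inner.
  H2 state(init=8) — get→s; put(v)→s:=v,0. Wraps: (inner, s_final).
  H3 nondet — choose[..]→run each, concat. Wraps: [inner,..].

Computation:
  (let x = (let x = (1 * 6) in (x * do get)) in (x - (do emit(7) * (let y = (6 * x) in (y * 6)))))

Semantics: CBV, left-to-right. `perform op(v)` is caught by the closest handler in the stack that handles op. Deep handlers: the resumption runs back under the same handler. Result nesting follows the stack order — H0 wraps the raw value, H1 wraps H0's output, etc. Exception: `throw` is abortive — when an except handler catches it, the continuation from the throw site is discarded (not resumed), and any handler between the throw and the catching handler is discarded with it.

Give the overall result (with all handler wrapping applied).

Answer: [([7, 48], 8)]

Step-by-step:
get @ H2 ⇒ 8
emit(7) @ H0 ⇒ out+=7
H0 returns [7, 48]
H1 returns [7, 48]
H2 returns ([7, 48], 8)
H3 returns [([7, 48], 8)]
= [([7, 48], 8)]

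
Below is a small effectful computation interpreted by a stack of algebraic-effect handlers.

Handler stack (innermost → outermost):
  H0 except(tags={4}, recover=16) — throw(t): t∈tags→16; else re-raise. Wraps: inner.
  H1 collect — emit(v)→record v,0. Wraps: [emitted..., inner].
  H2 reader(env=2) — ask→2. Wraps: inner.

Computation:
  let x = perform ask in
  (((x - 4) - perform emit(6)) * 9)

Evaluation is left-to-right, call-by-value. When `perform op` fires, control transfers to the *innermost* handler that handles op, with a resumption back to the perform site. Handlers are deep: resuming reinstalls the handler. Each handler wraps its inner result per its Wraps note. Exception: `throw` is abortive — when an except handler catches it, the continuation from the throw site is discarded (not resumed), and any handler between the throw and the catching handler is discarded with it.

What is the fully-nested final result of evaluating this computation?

Answer: [6, -18]

Evaluation trace:
ask @ H2 ⇒ 2
emit(6) @ H1 ⇒ out+=6
H0 returns -18
H1 returns [6, -18]
H2 returns [6, -18]
= [6, -18]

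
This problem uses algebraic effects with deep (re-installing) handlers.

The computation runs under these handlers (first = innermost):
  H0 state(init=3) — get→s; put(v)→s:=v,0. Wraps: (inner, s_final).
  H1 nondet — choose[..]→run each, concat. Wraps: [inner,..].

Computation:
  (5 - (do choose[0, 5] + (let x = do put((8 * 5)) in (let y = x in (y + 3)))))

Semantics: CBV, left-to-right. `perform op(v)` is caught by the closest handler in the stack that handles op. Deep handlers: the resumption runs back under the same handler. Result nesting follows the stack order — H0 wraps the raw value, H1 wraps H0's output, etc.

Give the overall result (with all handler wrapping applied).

Working:
choose[0, 5] @ H1
  branch[0] choose=0:
    put(40) @ H0 ⇒ s:=40
    H0 returns (2, 40)
    H1 returns [(2, 40)]
  branch[1] choose=5:
    put(40) @ H0 ⇒ s:=40
    H0 returns (-3, 40)
    H1 returns [(-3, 40)]
= [(2, 40), (-3, 40)]

Answer: [(2, 40), (-3, 40)]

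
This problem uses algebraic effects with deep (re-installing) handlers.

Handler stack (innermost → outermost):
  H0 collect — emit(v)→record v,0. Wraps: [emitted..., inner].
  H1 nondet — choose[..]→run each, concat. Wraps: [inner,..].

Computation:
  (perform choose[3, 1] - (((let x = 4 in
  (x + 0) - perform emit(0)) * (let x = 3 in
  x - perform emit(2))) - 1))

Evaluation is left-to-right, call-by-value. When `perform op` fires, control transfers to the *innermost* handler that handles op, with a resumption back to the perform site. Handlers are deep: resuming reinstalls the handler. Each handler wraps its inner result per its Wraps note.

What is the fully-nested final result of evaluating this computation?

Working:
choose[3, 1] @ H1
  branch[0] choose=3:
    emit(0) @ H0 ⇒ out+=0
    emit(2) @ H0 ⇒ out+=2
    H0 returns [0, 2, -8]
    H1 returns [[0, 2, -8]]
  branch[1] choose=1:
    emit(0) @ H0 ⇒ out+=0
    emit(2) @ H0 ⇒ out+=2
    H0 returns [0, 2, -10]
    H1 returns [[0, 2, -10]]
= [[0, 2, -8], [0, 2, -10]]

Answer: [[0, 2, -8], [0, 2, -10]]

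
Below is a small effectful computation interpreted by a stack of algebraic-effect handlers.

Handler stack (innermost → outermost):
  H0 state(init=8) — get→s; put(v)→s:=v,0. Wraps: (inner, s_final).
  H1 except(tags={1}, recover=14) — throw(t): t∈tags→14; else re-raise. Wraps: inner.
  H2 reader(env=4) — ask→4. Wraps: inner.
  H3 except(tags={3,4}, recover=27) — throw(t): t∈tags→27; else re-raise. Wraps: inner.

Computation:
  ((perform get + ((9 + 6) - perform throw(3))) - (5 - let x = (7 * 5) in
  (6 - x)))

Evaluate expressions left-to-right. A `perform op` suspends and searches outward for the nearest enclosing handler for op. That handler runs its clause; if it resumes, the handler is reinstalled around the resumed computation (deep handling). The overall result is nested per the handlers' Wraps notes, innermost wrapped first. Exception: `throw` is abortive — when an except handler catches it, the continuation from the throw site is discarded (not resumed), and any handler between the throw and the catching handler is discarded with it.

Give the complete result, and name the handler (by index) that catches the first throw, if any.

Step-by-step:
get @ H0 ⇒ 8
throw(3) @ H1 re-raised
throw(3) @ H3 caught ⇒ 27
= 27

Answer: 27 ; first throw caught by: H3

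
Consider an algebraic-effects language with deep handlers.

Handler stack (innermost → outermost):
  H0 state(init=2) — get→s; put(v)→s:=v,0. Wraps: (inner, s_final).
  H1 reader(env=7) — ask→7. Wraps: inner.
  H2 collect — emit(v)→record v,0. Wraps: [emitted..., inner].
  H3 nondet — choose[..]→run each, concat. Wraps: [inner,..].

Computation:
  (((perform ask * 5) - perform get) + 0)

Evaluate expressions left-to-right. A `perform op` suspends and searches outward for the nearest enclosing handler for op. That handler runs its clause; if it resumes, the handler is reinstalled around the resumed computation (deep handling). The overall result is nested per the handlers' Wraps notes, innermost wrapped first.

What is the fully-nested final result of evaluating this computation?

Answer: [[(33, 2)]]

Working:
ask @ H1 ⇒ 7
get @ H0 ⇒ 2
H0 returns (33, 2)
H1 returns (33, 2)
H2 returns [(33, 2)]
H3 returns [[(33, 2)]]
= [[(33, 2)]]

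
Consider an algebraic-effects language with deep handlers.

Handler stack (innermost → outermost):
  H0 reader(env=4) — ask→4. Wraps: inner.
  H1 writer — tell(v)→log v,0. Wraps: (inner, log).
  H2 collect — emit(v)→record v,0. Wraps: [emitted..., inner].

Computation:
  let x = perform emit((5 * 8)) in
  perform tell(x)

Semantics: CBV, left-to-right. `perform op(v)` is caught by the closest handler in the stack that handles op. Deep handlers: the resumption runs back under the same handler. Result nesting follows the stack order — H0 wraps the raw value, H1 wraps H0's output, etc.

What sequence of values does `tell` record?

Answer: (0)

Step-by-step:
emit(40) @ H2 ⇒ out+=40
tell(0) @ H1 ⇒ log+=0
H0 returns 0
H1 returns (0, (0))
H2 returns [40, (0, (0))]
= [40, (0, (0))]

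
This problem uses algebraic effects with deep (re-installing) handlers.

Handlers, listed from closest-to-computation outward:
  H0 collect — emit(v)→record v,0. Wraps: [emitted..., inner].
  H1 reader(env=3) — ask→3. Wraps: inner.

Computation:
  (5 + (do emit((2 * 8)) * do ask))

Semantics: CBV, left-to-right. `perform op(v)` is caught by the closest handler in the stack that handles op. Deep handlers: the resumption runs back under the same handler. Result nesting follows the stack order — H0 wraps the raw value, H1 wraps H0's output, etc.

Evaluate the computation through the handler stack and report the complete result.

Answer: [16, 5]

Evaluation trace:
emit(16) @ H0 ⇒ out+=16
ask @ H1 ⇒ 3
H0 returns [16, 5]
H1 returns [16, 5]
= [16, 5]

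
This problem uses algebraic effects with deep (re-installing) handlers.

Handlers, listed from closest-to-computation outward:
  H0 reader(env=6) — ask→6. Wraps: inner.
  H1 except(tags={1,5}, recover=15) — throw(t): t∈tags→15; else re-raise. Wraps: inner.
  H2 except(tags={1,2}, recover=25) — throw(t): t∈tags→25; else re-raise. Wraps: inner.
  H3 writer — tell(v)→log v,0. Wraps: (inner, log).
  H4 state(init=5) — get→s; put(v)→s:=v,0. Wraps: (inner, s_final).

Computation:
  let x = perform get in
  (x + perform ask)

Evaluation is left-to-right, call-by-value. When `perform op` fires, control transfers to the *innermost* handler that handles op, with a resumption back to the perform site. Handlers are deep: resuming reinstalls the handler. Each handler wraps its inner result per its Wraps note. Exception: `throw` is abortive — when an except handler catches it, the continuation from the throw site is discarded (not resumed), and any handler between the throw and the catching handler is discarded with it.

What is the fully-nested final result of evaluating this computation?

Working:
get @ H4 ⇒ 5
ask @ H0 ⇒ 6
H0 returns 11
H1 returns 11
H2 returns 11
H3 returns (11, ())
H4 returns ((11, ()), 5)
= ((11, ()), 5)

Answer: ((11, ()), 5)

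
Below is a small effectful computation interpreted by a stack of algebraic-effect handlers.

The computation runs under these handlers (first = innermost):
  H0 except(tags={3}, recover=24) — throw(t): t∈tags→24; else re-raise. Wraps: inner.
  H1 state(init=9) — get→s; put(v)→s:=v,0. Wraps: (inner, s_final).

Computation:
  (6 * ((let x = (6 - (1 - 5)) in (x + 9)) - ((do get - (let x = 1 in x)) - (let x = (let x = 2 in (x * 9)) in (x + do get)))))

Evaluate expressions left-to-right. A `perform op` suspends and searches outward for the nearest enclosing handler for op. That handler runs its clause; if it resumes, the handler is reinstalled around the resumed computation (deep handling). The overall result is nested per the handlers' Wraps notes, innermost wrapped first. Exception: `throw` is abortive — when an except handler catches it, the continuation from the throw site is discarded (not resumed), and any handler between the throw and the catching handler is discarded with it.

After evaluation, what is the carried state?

Answer: 9

Step-by-step:
get @ H1 ⇒ 9
get @ H1 ⇒ 9
H0 returns 228
H1 returns (228, 9)
= (228, 9)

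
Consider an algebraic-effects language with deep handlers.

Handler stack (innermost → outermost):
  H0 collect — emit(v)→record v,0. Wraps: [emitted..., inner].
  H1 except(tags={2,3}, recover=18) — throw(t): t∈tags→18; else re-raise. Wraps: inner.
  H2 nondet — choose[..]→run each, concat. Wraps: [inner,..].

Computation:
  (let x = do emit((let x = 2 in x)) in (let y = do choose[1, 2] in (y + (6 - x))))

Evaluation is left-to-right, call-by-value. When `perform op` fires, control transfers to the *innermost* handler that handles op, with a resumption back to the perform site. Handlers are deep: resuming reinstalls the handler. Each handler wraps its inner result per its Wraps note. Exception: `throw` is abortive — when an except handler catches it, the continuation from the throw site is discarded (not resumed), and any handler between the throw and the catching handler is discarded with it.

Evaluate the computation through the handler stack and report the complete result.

Working:
emit(2) @ H0 ⇒ out+=2
choose[1, 2] @ H2
  branch[0] choose=1:
    H0 returns [2, 7]
    H1 returns [2, 7]
    H2 returns [[2, 7]]
  branch[1] choose=2:
    H0 returns [2, 8]
    H1 returns [2, 8]
    H2 returns [[2, 8]]
= [[2, 7], [2, 8]]

Answer: [[2, 7], [2, 8]]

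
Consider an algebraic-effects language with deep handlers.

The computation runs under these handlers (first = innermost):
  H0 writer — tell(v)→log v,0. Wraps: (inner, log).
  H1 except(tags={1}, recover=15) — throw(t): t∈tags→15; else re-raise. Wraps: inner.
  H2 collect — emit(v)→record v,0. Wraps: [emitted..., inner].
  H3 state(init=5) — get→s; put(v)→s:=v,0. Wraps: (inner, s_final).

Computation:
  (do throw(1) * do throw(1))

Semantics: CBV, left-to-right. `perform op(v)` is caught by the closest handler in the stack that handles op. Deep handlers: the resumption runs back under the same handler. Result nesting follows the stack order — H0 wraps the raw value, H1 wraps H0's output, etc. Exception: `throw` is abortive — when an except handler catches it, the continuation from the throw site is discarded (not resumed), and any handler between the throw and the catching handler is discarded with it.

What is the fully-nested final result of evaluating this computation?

Working:
throw(1) @ H1 caught ⇒ 15
H2 returns [15]
H3 returns ([15], 5)
= ([15], 5)

Answer: ([15], 5)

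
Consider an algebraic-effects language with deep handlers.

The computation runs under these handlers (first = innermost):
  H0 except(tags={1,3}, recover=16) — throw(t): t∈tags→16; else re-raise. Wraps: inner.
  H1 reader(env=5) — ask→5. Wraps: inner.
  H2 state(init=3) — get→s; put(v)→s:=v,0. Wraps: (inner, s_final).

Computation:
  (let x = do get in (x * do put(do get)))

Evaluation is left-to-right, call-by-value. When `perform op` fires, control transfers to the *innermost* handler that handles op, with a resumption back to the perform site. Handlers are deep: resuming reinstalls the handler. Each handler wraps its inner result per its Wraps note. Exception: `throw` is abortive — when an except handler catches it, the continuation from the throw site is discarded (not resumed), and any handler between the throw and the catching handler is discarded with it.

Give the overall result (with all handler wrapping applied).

Evaluation trace:
get @ H2 ⇒ 3
get @ H2 ⇒ 3
put(3) @ H2 ⇒ s:=3
H0 returns 0
H1 returns 0
H2 returns (0, 3)
= (0, 3)

Answer: (0, 3)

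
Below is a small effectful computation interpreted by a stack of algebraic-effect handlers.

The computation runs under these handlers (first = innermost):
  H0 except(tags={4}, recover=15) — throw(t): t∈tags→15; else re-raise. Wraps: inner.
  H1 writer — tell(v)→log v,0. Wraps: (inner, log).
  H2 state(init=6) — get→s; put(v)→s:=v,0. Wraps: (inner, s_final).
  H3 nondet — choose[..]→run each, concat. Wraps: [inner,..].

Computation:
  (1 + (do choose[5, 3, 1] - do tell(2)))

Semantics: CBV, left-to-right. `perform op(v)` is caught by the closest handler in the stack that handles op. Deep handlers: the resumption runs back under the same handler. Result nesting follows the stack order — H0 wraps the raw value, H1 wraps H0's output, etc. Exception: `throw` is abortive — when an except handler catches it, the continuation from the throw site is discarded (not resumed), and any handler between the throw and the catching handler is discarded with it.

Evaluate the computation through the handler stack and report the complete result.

Working:
choose[5, 3, 1] @ H3
  branch[0] choose=5:
    tell(2) @ H1 ⇒ log+=2
    H0 returns 6
    H1 returns (6, (2))
    H2 returns ((6, (2)), 6)
    H3 returns [((6, (2)), 6)]
  branch[1] choose=3:
    tell(2) @ H1 ⇒ log+=2
    H0 returns 4
    H1 returns (4, (2))
    H2 returns ((4, (2)), 6)
    H3 returns [((4, (2)), 6)]
  branch[2] choose=1:
    tell(2) @ H1 ⇒ log+=2
    H0 returns 2
    H1 returns (2, (2))
    H2 returns ((2, (2)), 6)
    H3 returns [((2, (2)), 6)]
= [((6, (2)), 6), ((4, (2)), 6), ((2, (2)), 6)]

Answer: [((6, (2)), 6), ((4, (2)), 6), ((2, (2)), 6)]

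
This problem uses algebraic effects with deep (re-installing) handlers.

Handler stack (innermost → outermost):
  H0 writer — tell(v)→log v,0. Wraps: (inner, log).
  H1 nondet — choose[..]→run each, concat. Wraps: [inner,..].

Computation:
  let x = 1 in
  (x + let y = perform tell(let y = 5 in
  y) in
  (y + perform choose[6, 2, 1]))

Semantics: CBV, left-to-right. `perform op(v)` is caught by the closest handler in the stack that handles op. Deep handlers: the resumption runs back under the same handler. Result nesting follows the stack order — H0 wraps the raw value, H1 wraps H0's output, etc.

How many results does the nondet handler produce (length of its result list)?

Step-by-step:
tell(5) @ H0 ⇒ log+=5
choose[6, 2, 1] @ H1
  branch[0] choose=6:
    H0 returns (7, (5))
    H1 returns [(7, (5))]
  branch[1] choose=2:
    H0 returns (3, (5))
    H1 returns [(3, (5))]
  branch[2] choose=1:
    H0 returns (2, (5))
    H1 returns [(2, (5))]
= [(7, (5)), (3, (5)), (2, (5))]

Answer: 3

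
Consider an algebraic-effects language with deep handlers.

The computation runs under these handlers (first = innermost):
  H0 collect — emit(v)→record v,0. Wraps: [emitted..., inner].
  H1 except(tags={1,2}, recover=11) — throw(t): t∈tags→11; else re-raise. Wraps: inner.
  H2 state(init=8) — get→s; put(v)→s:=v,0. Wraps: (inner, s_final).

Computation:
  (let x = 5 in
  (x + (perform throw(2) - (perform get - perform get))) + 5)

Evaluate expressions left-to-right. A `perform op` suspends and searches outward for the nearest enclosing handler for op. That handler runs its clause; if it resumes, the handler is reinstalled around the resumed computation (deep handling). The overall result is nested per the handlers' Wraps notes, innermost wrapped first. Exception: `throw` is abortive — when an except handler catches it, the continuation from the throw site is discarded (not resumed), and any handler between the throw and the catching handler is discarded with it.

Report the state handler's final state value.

Evaluation trace:
throw(2) @ H1 caught ⇒ 11
H2 returns (11, 8)
= (11, 8)

Answer: 8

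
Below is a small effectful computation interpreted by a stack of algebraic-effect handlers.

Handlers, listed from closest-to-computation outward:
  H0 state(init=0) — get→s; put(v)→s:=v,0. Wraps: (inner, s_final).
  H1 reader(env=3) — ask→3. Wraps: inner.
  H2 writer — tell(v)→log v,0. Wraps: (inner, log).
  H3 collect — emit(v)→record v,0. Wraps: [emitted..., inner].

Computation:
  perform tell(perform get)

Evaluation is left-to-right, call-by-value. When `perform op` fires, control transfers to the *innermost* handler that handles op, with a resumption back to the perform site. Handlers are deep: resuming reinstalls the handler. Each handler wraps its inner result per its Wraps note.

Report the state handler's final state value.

Step-by-step:
get @ H0 ⇒ 0
tell(0) @ H2 ⇒ log+=0
H0 returns (0, 0)
H1 returns (0, 0)
H2 returns ((0, 0), (0))
H3 returns [((0, 0), (0))]
= [((0, 0), (0))]

Answer: 0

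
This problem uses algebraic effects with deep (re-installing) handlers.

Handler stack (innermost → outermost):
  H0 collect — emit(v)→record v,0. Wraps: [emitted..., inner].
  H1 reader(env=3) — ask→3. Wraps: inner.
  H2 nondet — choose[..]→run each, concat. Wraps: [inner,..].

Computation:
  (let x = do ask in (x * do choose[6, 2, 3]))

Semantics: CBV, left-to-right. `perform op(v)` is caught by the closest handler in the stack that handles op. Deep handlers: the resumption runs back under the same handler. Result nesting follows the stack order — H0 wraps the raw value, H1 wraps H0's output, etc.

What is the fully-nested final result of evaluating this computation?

Step-by-step:
ask @ H1 ⇒ 3
choose[6, 2, 3] @ H2
  branch[0] choose=6:
    H0 returns [18]
    H1 returns [18]
    H2 returns [[18]]
  branch[1] choose=2:
    H0 returns [6]
    H1 returns [6]
    H2 returns [[6]]
  branch[2] choose=3:
    H0 returns [9]
    H1 returns [9]
    H2 returns [[9]]
= [[18], [6], [9]]

Answer: [[18], [6], [9]]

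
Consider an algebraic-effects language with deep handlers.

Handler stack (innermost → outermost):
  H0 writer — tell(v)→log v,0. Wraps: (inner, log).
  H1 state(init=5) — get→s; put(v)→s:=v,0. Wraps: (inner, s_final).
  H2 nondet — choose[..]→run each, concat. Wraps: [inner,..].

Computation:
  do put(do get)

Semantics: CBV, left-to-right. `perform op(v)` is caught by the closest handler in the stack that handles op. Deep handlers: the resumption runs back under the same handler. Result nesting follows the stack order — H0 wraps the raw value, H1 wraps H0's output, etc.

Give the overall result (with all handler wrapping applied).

Answer: [((0, ()), 5)]

Working:
get @ H1 ⇒ 5
put(5) @ H1 ⇒ s:=5
H0 returns (0, ())
H1 returns ((0, ()), 5)
H2 returns [((0, ()), 5)]
= [((0, ()), 5)]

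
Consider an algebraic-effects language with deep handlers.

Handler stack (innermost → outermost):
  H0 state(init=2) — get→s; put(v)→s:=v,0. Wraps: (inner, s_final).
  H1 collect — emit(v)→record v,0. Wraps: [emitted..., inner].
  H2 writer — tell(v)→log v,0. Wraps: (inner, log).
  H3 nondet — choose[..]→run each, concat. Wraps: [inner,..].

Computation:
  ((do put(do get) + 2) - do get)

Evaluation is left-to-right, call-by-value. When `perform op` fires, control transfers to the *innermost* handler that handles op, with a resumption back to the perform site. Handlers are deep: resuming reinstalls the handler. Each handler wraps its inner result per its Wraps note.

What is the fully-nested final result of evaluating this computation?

Answer: [([(0, 2)], ())]

Step-by-step:
get @ H0 ⇒ 2
put(2) @ H0 ⇒ s:=2
get @ H0 ⇒ 2
H0 returns (0, 2)
H1 returns [(0, 2)]
H2 returns ([(0, 2)], ())
H3 returns [([(0, 2)], ())]
= [([(0, 2)], ())]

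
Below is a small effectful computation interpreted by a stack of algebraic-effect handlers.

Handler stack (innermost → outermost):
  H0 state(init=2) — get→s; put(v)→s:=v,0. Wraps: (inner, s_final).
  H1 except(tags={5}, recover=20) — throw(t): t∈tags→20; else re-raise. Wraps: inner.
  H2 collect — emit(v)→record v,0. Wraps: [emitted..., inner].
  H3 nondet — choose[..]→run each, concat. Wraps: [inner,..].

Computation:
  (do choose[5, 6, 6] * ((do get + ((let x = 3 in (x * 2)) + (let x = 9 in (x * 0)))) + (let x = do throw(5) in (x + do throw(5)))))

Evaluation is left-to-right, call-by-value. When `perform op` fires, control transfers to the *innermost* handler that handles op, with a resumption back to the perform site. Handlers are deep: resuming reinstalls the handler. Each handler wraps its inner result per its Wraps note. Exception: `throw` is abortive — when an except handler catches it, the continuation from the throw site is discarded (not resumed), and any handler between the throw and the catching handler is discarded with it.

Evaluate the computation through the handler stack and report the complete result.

Answer: [[20], [20], [20]]

Evaluation trace:
choose[5, 6, 6] @ H3
  branch[0] choose=5:
    get @ H0 ⇒ 2
    throw(5) @ H1 caught ⇒ 20
    H2 returns [20]
    H3 returns [[20]]
  branch[1] choose=6:
    get @ H0 ⇒ 2
    throw(5) @ H1 caught ⇒ 20
    H2 returns [20]
    H3 returns [[20]]
  branch[2] choose=6:
    get @ H0 ⇒ 2
    throw(5) @ H1 caught ⇒ 20
    H2 returns [20]
    H3 returns [[20]]
= [[20], [20], [20]]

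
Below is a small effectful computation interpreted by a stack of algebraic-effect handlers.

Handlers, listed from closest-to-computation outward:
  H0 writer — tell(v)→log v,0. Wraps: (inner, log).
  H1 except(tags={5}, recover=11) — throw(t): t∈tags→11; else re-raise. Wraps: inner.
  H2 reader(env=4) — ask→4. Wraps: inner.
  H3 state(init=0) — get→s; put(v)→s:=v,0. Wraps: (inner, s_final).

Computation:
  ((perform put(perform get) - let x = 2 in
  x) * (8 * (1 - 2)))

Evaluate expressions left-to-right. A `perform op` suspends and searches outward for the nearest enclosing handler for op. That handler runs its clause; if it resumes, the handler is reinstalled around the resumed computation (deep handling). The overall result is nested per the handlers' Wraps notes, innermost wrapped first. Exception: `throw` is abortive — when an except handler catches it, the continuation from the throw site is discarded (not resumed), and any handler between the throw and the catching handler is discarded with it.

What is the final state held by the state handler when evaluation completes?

Working:
get @ H3 ⇒ 0
put(0) @ H3 ⇒ s:=0
H0 returns (16, ())
H1 returns (16, ())
H2 returns (16, ())
H3 returns ((16, ()), 0)
= ((16, ()), 0)

Answer: 0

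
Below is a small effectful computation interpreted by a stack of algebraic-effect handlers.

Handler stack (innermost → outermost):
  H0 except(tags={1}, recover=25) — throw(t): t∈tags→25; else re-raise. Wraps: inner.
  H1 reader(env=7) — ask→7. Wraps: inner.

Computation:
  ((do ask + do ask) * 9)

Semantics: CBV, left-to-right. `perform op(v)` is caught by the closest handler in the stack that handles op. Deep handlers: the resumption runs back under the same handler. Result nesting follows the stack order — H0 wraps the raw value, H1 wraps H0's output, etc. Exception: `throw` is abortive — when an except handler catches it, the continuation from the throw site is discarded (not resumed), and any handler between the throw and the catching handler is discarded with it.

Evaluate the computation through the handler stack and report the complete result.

Evaluation trace:
ask @ H1 ⇒ 7
ask @ H1 ⇒ 7
H0 returns 126
H1 returns 126
= 126

Answer: 126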